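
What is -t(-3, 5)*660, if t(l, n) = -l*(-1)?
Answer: 1980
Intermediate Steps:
t(l, n) = l
-t(-3, 5)*660 = -(-3)*660 = -1*(-1980) = 1980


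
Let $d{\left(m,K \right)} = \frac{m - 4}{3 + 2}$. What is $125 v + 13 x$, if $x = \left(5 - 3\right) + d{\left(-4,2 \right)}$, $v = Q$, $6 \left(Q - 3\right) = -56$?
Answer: $- \frac{11797}{15} \approx -786.47$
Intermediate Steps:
$Q = - \frac{19}{3}$ ($Q = 3 + \frac{1}{6} \left(-56\right) = 3 - \frac{28}{3} = - \frac{19}{3} \approx -6.3333$)
$v = - \frac{19}{3} \approx -6.3333$
$d{\left(m,K \right)} = - \frac{4}{5} + \frac{m}{5}$ ($d{\left(m,K \right)} = \frac{-4 + m}{5} = \left(-4 + m\right) \frac{1}{5} = - \frac{4}{5} + \frac{m}{5}$)
$x = \frac{2}{5}$ ($x = \left(5 - 3\right) + \left(- \frac{4}{5} + \frac{1}{5} \left(-4\right)\right) = 2 - \frac{8}{5} = \frac{2}{5} \approx 0.4$)
$125 v + 13 x = 125 \left(- \frac{19}{3}\right) + 13 \cdot \frac{2}{5} = - \frac{2375}{3} + \frac{26}{5} = - \frac{11797}{15}$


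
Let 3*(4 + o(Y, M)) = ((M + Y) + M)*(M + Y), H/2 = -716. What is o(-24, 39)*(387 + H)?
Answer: -277970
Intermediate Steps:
H = -1432 (H = 2*(-716) = -1432)
o(Y, M) = -4 + (M + Y)*(Y + 2*M)/3 (o(Y, M) = -4 + (((M + Y) + M)*(M + Y))/3 = -4 + ((Y + 2*M)*(M + Y))/3 = -4 + ((M + Y)*(Y + 2*M))/3 = -4 + (M + Y)*(Y + 2*M)/3)
o(-24, 39)*(387 + H) = (-4 + (⅓)*(-24)² + (⅔)*39² + 39*(-24))*(387 - 1432) = (-4 + (⅓)*576 + (⅔)*1521 - 936)*(-1045) = (-4 + 192 + 1014 - 936)*(-1045) = 266*(-1045) = -277970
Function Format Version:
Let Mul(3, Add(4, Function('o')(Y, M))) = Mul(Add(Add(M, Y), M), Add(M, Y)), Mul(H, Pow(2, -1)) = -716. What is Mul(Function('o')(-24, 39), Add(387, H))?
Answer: -277970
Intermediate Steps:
H = -1432 (H = Mul(2, -716) = -1432)
Function('o')(Y, M) = Add(-4, Mul(Rational(1, 3), Add(M, Y), Add(Y, Mul(2, M)))) (Function('o')(Y, M) = Add(-4, Mul(Rational(1, 3), Mul(Add(Add(M, Y), M), Add(M, Y)))) = Add(-4, Mul(Rational(1, 3), Mul(Add(Y, Mul(2, M)), Add(M, Y)))) = Add(-4, Mul(Rational(1, 3), Mul(Add(M, Y), Add(Y, Mul(2, M))))) = Add(-4, Mul(Rational(1, 3), Add(M, Y), Add(Y, Mul(2, M)))))
Mul(Function('o')(-24, 39), Add(387, H)) = Mul(Add(-4, Mul(Rational(1, 3), Pow(-24, 2)), Mul(Rational(2, 3), Pow(39, 2)), Mul(39, -24)), Add(387, -1432)) = Mul(Add(-4, Mul(Rational(1, 3), 576), Mul(Rational(2, 3), 1521), -936), -1045) = Mul(Add(-4, 192, 1014, -936), -1045) = Mul(266, -1045) = -277970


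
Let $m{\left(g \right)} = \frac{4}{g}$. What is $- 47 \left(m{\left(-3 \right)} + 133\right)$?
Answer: $- \frac{18565}{3} \approx -6188.3$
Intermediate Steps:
$- 47 \left(m{\left(-3 \right)} + 133\right) = - 47 \left(\frac{4}{-3} + 133\right) = - 47 \left(4 \left(- \frac{1}{3}\right) + 133\right) = - 47 \left(- \frac{4}{3} + 133\right) = \left(-47\right) \frac{395}{3} = - \frac{18565}{3}$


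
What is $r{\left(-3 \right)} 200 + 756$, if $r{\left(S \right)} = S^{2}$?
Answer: $2556$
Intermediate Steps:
$r{\left(-3 \right)} 200 + 756 = \left(-3\right)^{2} \cdot 200 + 756 = 9 \cdot 200 + 756 = 1800 + 756 = 2556$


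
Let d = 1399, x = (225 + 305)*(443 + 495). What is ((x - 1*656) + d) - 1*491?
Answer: 497392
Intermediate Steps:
x = 497140 (x = 530*938 = 497140)
((x - 1*656) + d) - 1*491 = ((497140 - 1*656) + 1399) - 1*491 = ((497140 - 656) + 1399) - 491 = (496484 + 1399) - 491 = 497883 - 491 = 497392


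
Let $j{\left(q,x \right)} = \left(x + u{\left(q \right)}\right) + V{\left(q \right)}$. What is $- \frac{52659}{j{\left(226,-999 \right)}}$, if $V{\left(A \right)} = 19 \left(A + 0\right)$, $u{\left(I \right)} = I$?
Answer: $- \frac{52659}{3521} \approx -14.956$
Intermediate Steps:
$V{\left(A \right)} = 19 A$
$j{\left(q,x \right)} = x + 20 q$ ($j{\left(q,x \right)} = \left(x + q\right) + 19 q = \left(q + x\right) + 19 q = x + 20 q$)
$- \frac{52659}{j{\left(226,-999 \right)}} = - \frac{52659}{-999 + 20 \cdot 226} = - \frac{52659}{-999 + 4520} = - \frac{52659}{3521}$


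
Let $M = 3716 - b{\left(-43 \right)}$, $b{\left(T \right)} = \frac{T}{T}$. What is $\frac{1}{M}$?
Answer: $\frac{1}{3715} \approx 0.00026918$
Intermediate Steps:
$b{\left(T \right)} = 1$
$M = 3715$ ($M = 3716 - 1 = 3715$)
$\frac{1}{M} = \frac{1}{3715}$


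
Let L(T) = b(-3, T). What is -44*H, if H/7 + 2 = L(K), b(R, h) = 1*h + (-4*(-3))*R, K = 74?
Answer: -11088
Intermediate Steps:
b(R, h) = h + 12*R
L(T) = -36 + T (L(T) = T + 12*(-3) = T - 36 = -36 + T)
H = 252 (H = -14 + 7*(-36 + 74) = -14 + 7*38 = -14 + 266 = 252)
-44*H = -44*252 = -11088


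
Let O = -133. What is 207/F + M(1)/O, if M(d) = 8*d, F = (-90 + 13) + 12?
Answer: -28051/8645 ≈ -3.2448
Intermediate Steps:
F = -65 (F = -77 + 12 = -65)
207/F + M(1)/O = 207/(-65) + (8*1)/(-133) = 207*(-1/65) + 8*(-1/133) = -207/65 - 8/133 = -28051/8645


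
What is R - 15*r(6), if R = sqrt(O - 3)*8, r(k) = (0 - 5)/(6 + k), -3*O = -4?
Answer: 25/4 + 8*I*sqrt(15)/3 ≈ 6.25 + 10.328*I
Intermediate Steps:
O = 4/3 (O = -1/3*(-4) = 4/3 ≈ 1.3333)
r(k) = -5/(6 + k)
R = 8*I*sqrt(15)/3 (R = sqrt(4/3 - 3)*8 = sqrt(-5/3)*8 = (I*sqrt(15)/3)*8 = 8*I*sqrt(15)/3 ≈ 10.328*I)
R - 15*r(6) = 8*I*sqrt(15)/3 - (-75)/(6 + 6) = 8*I*sqrt(15)/3 - (-75)/12 = 8*I*sqrt(15)/3 - 15*(-5/12) = 8*I*sqrt(15)/3 + 25/4 = 25/4 + 8*I*sqrt(15)/3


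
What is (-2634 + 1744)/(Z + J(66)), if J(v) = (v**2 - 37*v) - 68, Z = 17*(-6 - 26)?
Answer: -445/651 ≈ -0.68356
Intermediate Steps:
Z = -544 (Z = 17*(-32) = -544)
J(v) = -68 + v**2 - 37*v
(-2634 + 1744)/(Z + J(66)) = (-2634 + 1744)/(-544 + (-68 + 66**2 - 37*66)) = -890/(-544 + (-68 + 4356 - 2442)) = -890/(-544 + 1846) = -890/1302 = -890*1/1302 = -445/651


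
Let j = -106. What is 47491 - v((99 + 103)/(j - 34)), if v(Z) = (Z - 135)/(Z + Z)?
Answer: 9583631/202 ≈ 47444.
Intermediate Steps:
v(Z) = (-135 + Z)/(2*Z) (v(Z) = (-135 + Z)/((2*Z)) = (-135 + Z)*(1/(2*Z)) = (-135 + Z)/(2*Z))
47491 - v((99 + 103)/(j - 34)) = 47491 - (-135 + (99 + 103)/(-106 - 34))/(2*((99 + 103)/(-106 - 34))) = 47491 - (-135 + 202/(-140))/(2*(202/(-140))) = 47491 - (-135 + 202*(-1/140))/(2*(202*(-1/140))) = 47491 - (-135 - 101/70)/(2*(-101/70)) = 47491 - (-70)*(-9551)/(2*101*70) = 47491 - 1*9551/202 = 47491 - 9551/202 = 9583631/202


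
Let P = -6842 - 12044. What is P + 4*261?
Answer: -17842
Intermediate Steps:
P = -18886
P + 4*261 = -18886 + 4*261 = -18886 + 1044 = -17842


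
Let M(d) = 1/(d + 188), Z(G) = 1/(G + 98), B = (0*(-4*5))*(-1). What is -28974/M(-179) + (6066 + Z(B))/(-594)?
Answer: -15180304861/58212 ≈ -2.6078e+5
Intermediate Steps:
B = 0 (B = (0*(-20))*(-1) = 0*(-1) = 0)
Z(G) = 1/(98 + G)
M(d) = 1/(188 + d)
-28974/M(-179) + (6066 + Z(B))/(-594) = -28974/(1/(188 - 179)) + (6066 + 1/(98 + 0))/(-594) = -28974/(1/9) + (6066 + 1/98)*(-1/594) = -28974/1/9 + (6066 + 1/98)*(-1/594) = -28974*9 + (594469/98)*(-1/594) = -260766 - 594469/58212 = -15180304861/58212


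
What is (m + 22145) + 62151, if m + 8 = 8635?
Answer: 92923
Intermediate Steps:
m = 8627 (m = -8 + 8635 = 8627)
(m + 22145) + 62151 = (8627 + 22145) + 62151 = 30772 + 62151 = 92923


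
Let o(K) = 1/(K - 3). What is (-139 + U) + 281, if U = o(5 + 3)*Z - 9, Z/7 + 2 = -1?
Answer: 644/5 ≈ 128.80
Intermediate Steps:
Z = -21 (Z = -14 + 7*(-1) = -14 - 7 = -21)
o(K) = 1/(-3 + K)
U = -66/5 (U = -21/(-3 + (5 + 3)) - 9 = -21/(-3 + 8) - 9 = -21/5 - 9 = -66/5 ≈ -13.200)
(-139 + U) + 281 = (-139 - 66/5) + 281 = -761/5 + 281 = 644/5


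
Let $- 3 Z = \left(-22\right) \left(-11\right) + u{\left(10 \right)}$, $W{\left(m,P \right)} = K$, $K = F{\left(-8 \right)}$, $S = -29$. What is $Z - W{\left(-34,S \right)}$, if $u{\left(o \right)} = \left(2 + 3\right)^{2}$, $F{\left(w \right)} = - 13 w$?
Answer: $-193$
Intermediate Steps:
$K = 104$ ($K = \left(-13\right) \left(-8\right) = 104$)
$W{\left(m,P \right)} = 104$
$u{\left(o \right)} = 25$ ($u{\left(o \right)} = 5^{2} = 25$)
$Z = -89$ ($Z = - \frac{\left(-22\right) \left(-11\right) + 25}{3} = - \frac{242 + 25}{3} = \left(- \frac{1}{3}\right) 267 = -89$)
$Z - W{\left(-34,S \right)} = -89 - 104 = -193$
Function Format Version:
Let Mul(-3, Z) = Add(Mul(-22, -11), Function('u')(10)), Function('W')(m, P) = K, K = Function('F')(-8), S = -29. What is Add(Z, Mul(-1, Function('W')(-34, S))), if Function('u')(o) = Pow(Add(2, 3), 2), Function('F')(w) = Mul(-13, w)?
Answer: -193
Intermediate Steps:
K = 104 (K = Mul(-13, -8) = 104)
Function('W')(m, P) = 104
Function('u')(o) = 25 (Function('u')(o) = Pow(5, 2) = 25)
Z = -89 (Z = Mul(Rational(-1, 3), Add(Mul(-22, -11), 25)) = Mul(Rational(-1, 3), Add(242, 25)) = Mul(Rational(-1, 3), 267) = -89)
Add(Z, Mul(-1, Function('W')(-34, S))) = Add(-89, Mul(-1, 104)) = Add(-89, -104) = -193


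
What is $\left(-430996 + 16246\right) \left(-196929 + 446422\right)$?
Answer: $-103477221750$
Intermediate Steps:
$\left(-430996 + 16246\right) \left(-196929 + 446422\right) = \left(-414750\right) 249493 = -103477221750$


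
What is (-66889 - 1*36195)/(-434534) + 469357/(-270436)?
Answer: -88036975007/58756818412 ≈ -1.4983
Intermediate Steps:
(-66889 - 1*36195)/(-434534) + 469357/(-270436) = (-66889 - 36195)*(-1/434534) + 469357*(-1/270436) = -103084*(-1/434534) - 469357/270436 = 51542/217267 - 469357/270436 = -88036975007/58756818412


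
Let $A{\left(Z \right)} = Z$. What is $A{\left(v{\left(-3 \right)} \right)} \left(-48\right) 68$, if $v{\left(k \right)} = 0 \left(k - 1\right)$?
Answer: $0$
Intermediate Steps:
$v{\left(k \right)} = 0$ ($v{\left(k \right)} = 0 \left(-1 + k\right) = 0$)
$A{\left(v{\left(-3 \right)} \right)} \left(-48\right) 68 = 0 \left(-48\right) 68 = 0 \cdot 68 = 0$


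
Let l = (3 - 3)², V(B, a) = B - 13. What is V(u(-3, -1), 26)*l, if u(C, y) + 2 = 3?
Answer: 0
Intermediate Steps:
u(C, y) = 1 (u(C, y) = -2 + 3 = 1)
V(B, a) = -13 + B
l = 0 (l = 0² = 0)
V(u(-3, -1), 26)*l = (-13 + 1)*0 = -12*0 = 0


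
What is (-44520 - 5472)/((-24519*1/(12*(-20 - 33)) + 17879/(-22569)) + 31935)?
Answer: -239193122976/152977761269 ≈ -1.5636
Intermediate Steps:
(-44520 - 5472)/((-24519*1/(12*(-20 - 33)) + 17879/(-22569)) + 31935) = -49992/((-24519/((-53*12)) + 17879*(-1/22569)) + 31935) = -49992/((-24519/(-636) - 17879/22569) + 31935) = -49992/((-24519*(-1/636) - 17879/22569) + 31935) = -49992/((8173/212 - 17879/22569) + 31935) = -49992/(180666089/4784628 + 31935) = -49992/152977761269/4784628 = -49992*4784628/152977761269 = -239193122976/152977761269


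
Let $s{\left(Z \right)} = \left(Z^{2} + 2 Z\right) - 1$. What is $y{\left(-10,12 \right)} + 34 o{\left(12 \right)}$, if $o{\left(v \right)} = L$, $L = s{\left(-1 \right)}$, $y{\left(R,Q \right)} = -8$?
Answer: $-76$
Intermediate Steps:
$s{\left(Z \right)} = -1 + Z^{2} + 2 Z$
$L = -2$ ($L = -1 + \left(-1\right)^{2} + 2 \left(-1\right) = -1 + 1 - 2 = -2$)
$o{\left(v \right)} = -2$
$y{\left(-10,12 \right)} + 34 o{\left(12 \right)} = -8 + 34 \left(-2\right) = -8 - 68 = -76$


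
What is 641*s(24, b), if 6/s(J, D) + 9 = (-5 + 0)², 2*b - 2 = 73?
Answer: 1923/8 ≈ 240.38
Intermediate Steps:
b = 75/2 (b = 1 + (½)*73 = 1 + 73/2 = 75/2 ≈ 37.500)
s(J, D) = 3/8 (s(J, D) = 6/(-9 + (-5 + 0)²) = 6/(-9 + (-5)²) = 6/(-9 + 25) = 6/16 = 6*(1/16) = 3/8)
641*s(24, b) = 641*(3/8) = 1923/8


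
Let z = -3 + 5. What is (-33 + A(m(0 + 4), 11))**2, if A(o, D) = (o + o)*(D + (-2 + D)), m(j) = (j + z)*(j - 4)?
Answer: 1089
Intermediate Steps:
z = 2
m(j) = (-4 + j)*(2 + j) (m(j) = (j + 2)*(j - 4) = (2 + j)*(-4 + j) = (-4 + j)*(2 + j))
A(o, D) = 2*o*(-2 + 2*D) (A(o, D) = (2*o)*(-2 + 2*D) = 2*o*(-2 + 2*D))
(-33 + A(m(0 + 4), 11))**2 = (-33 + 4*(-8 + (0 + 4)**2 - 2*(0 + 4))*(-1 + 11))**2 = (-33 + 4*(-8 + 4**2 - 2*4)*10)**2 = (-33 + 4*(-8 + 16 - 8)*10)**2 = (-33 + 4*0*10)**2 = (-33 + 0)**2 = (-33)**2 = 1089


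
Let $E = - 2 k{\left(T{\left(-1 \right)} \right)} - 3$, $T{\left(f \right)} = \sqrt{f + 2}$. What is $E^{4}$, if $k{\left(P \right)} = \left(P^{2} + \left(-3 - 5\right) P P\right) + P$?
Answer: $6561$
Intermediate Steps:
$T{\left(f \right)} = \sqrt{2 + f}$
$k{\left(P \right)} = P - 7 P^{2}$ ($k{\left(P \right)} = \left(P^{2} + - 8 P P\right) + P = \left(P^{2} - 8 P^{2}\right) + P = - 7 P^{2} + P = P - 7 P^{2}$)
$E = 9$ ($E = - 2 \sqrt{2 - 1} \left(1 - 7 \sqrt{2 - 1}\right) - 3 = - 2 \sqrt{1} \left(1 - 7 \sqrt{1}\right) - 3 = - 2 \cdot 1 \left(1 - 7\right) - 3 = - 2 \cdot 1 \left(-6\right) - 3 = \left(-2\right) \left(-6\right) - 3 = 12 - 3 = 9$)
$E^{4} = 9^{4} = 6561$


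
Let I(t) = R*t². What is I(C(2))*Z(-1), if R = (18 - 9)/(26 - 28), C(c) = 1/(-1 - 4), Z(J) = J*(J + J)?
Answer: -9/25 ≈ -0.36000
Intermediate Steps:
Z(J) = 2*J² (Z(J) = J*(2*J) = 2*J²)
C(c) = -⅕ (C(c) = 1/(-5) = -⅕)
R = -9/2 (R = 9/(-2) = 9*(-½) = -9/2 ≈ -4.5000)
I(t) = -9*t²/2
I(C(2))*Z(-1) = (-9*(-⅕)²/2)*(2*(-1)²) = (-9/2*1/25)*(2*1) = -9/50*2 = -9/25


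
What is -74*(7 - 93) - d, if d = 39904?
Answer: -33540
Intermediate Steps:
-74*(7 - 93) - d = -74*(7 - 93) - 1*39904 = -74*(-86) - 39904 = 6364 - 39904 = -33540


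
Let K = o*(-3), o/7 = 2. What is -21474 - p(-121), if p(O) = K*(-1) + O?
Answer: -21395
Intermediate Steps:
o = 14 (o = 7*2 = 14)
K = -42 (K = 14*(-3) = -42)
p(O) = 42 + O (p(O) = -42*(-1) + O = 42 + O)
-21474 - p(-121) = -21474 - (42 - 121) = -21474 - 1*(-79) = -21474 + 79 = -21395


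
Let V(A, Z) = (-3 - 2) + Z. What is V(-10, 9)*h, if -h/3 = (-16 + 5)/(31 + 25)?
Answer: 33/14 ≈ 2.3571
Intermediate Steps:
h = 33/56 (h = -3*(-16 + 5)/(31 + 25) = -(-33)/56 = -3*(-11/56) = 33/56 ≈ 0.58929)
V(A, Z) = -5 + Z
V(-10, 9)*h = (-5 + 9)*(33/56) = 4*(33/56) = 33/14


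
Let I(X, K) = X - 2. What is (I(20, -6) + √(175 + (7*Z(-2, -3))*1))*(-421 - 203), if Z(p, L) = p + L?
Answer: -11232 - 1248*√35 ≈ -18615.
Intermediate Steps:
I(X, K) = -2 + X
Z(p, L) = L + p
(I(20, -6) + √(175 + (7*Z(-2, -3))*1))*(-421 - 203) = ((-2 + 20) + √(175 + (7*(-3 - 2))*1))*(-421 - 203) = (18 + √(175 + (7*(-5))*1))*(-624) = (18 + √(175 - 35*1))*(-624) = (18 + √(175 - 35))*(-624) = (18 + √140)*(-624) = (18 + 2*√35)*(-624) = -11232 - 1248*√35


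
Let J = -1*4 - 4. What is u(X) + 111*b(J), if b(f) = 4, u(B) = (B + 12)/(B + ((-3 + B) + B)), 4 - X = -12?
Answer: 20008/45 ≈ 444.62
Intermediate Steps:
X = 16 (X = 4 - 1*(-12) = 4 + 12 = 16)
J = -8 (J = -4 - 4 = -8)
u(B) = (12 + B)/(-3 + 3*B) (u(B) = (12 + B)/(B + (-3 + 2*B)) = (12 + B)/(-3 + 3*B))
u(X) + 111*b(J) = (12 + 16)/(3*(-1 + 16)) + 111*4 = (1/3)*28/15 + 444 = (1/3)*(1/15)*28 + 444 = 28/45 + 444 = 20008/45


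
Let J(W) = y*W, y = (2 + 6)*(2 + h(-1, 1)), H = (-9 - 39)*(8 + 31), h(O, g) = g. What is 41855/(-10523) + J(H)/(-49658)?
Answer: -802829123/261275567 ≈ -3.0727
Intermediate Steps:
H = -1872 (H = -48*39 = -1872)
y = 24 (y = (2 + 6)*(2 + 1) = 8*3 = 24)
J(W) = 24*W
41855/(-10523) + J(H)/(-49658) = 41855/(-10523) + (24*(-1872))/(-49658) = 41855*(-1/10523) - 44928*(-1/49658) = -41855/10523 + 22464/24829 = -802829123/261275567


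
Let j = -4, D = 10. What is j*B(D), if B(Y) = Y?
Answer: -40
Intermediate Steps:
j*B(D) = -4*10 = -40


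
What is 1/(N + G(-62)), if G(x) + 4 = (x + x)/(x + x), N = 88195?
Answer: 1/88192 ≈ 1.1339e-5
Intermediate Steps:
G(x) = -3 (G(x) = -4 + (x + x)/(x + x) = -4 + (2*x)/((2*x)) = -4 + (2*x)*(1/(2*x)) = -4 + 1 = -3)
1/(N + G(-62)) = 1/(88195 - 3) = 1/88192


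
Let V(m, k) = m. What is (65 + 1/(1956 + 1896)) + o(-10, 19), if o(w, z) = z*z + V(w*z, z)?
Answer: 909073/3852 ≈ 236.00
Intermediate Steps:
o(w, z) = z**2 + w*z (o(w, z) = z*z + w*z = z**2 + w*z)
(65 + 1/(1956 + 1896)) + o(-10, 19) = (65 + 1/(1956 + 1896)) + 19*(-10 + 19) = (65 + 1/3852) + 19*9 = (65 + 1/3852) + 171 = 250381/3852 + 171 = 909073/3852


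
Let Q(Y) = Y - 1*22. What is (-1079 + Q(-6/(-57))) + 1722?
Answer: 11801/19 ≈ 621.11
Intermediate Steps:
Q(Y) = -22 + Y (Q(Y) = Y - 22 = -22 + Y)
(-1079 + Q(-6/(-57))) + 1722 = (-1079 + (-22 - 6/(-57))) + 1722 = (-1079 + (-22 - 6*(-1/57))) + 1722 = (-1079 + (-22 + 2/19)) + 1722 = (-1079 - 416/19) + 1722 = -20917/19 + 1722 = 11801/19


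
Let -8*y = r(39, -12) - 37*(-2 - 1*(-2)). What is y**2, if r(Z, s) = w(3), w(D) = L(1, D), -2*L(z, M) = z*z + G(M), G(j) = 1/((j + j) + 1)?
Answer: 1/196 ≈ 0.0051020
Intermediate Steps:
G(j) = 1/(1 + 2*j) (G(j) = 1/(2*j + 1) = 1/(1 + 2*j))
L(z, M) = -z**2/2 - 1/(2*(1 + 2*M)) (L(z, M) = -(z*z + 1/(1 + 2*M))/2 = -(z**2 + 1/(1 + 2*M))/2 = -z**2/2 - 1/(2*(1 + 2*M)))
w(D) = (-2 - 2*D)/(2*(1 + 2*D)) (w(D) = (-1 + 1**2*(-1 - 2*D))/(2*(1 + 2*D)) = (-1 + 1*(-1 - 2*D))/(2*(1 + 2*D)) = (-1 + (-1 - 2*D))/(2*(1 + 2*D)) = (-2 - 2*D)/(2*(1 + 2*D)))
r(Z, s) = -4/7 (r(Z, s) = (-1 - 1*3)/(1 + 2*3) = (-1 - 3)/(1 + 6) = -4/7)
y = 1/14 (y = -(-4/7 - 37*(-2 - 1*(-2)))/8 = -(-4/7 - 37*(-2 + 2))/8 = -(-4/7 - 37*0)/8 = -(-4/7 + 0)/8 = -1/8*(-4/7) = 1/14 ≈ 0.071429)
y**2 = (1/14)**2 = 1/196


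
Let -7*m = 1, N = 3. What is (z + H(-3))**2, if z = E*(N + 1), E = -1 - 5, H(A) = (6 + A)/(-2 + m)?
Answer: 16129/25 ≈ 645.16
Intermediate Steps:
m = -1/7 (m = -1/7*1 = -1/7 ≈ -0.14286)
H(A) = -14/5 - 7*A/15 (H(A) = (6 + A)/(-2 - 1/7) = (6 + A)/(-15/7) = (6 + A)*(-7/15) = -14/5 - 7*A/15)
E = -6
z = -24 (z = -6*(3 + 1) = -6*4 = -24)
(z + H(-3))**2 = (-24 + (-14/5 - 7/15*(-3)))**2 = (-24 + (-14/5 + 7/5))**2 = (-24 - 7/5)**2 = (-127/5)**2 = 16129/25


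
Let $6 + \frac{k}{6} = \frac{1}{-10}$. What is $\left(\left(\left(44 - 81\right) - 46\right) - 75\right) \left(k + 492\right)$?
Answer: $- \frac{359766}{5} \approx -71953.0$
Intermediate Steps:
$k = - \frac{183}{5}$ ($k = -36 + \frac{6}{-10} = -36 + 6 \left(- \frac{1}{10}\right) = -36 - \frac{3}{5} = - \frac{183}{5} \approx -36.6$)
$\left(\left(\left(44 - 81\right) - 46\right) - 75\right) \left(k + 492\right) = \left(\left(\left(44 - 81\right) - 46\right) - 75\right) \left(- \frac{183}{5} + 492\right) = \left(\left(-37 - 46\right) - 75\right) \frac{2277}{5} = \left(-83 - 75\right) \frac{2277}{5} = \left(-158\right) \frac{2277}{5} = - \frac{359766}{5}$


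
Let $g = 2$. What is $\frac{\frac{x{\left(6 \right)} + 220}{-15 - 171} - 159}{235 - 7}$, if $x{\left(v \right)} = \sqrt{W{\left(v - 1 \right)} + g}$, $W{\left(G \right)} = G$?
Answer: $- \frac{14897}{21204} - \frac{\sqrt{7}}{42408} \approx -0.70262$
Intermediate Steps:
$x{\left(v \right)} = \sqrt{1 + v}$ ($x{\left(v \right)} = \sqrt{\left(v - 1\right) + 2} = \sqrt{\left(-1 + v\right) + 2} = \sqrt{1 + v}$)
$\frac{\frac{x{\left(6 \right)} + 220}{-15 - 171} - 159}{235 - 7} = \frac{\frac{\sqrt{1 + 6} + 220}{-15 - 171} - 159}{235 - 7} = \frac{\frac{\sqrt{7} + 220}{-186} - 159}{228} = \left(\left(220 + \sqrt{7}\right) \left(- \frac{1}{186}\right) - 159\right) \frac{1}{228} = \left(\left(- \frac{110}{93} - \frac{\sqrt{7}}{186}\right) - 159\right) \frac{1}{228} = \left(- \frac{14897}{93} - \frac{\sqrt{7}}{186}\right) \frac{1}{228} = - \frac{14897}{21204} - \frac{\sqrt{7}}{42408}$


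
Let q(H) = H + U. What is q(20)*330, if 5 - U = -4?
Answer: 9570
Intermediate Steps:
U = 9 (U = 5 - 1*(-4) = 5 + 4 = 9)
q(H) = 9 + H (q(H) = H + 9 = 9 + H)
q(20)*330 = (9 + 20)*330 = 29*330 = 9570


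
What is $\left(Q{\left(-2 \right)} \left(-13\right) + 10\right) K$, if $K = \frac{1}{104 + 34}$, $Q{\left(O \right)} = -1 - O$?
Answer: $- \frac{1}{46} \approx -0.021739$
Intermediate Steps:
$K = \frac{1}{138} \approx 0.0072464$
$\left(Q{\left(-2 \right)} \left(-13\right) + 10\right) K = \left(\left(-1 - -2\right) \left(-13\right) + 10\right) \frac{1}{138} = \left(\left(-1 + 2\right) \left(-13\right) + 10\right) \frac{1}{138} = \left(1 \left(-13\right) + 10\right) \frac{1}{138} = \left(-13 + 10\right) \frac{1}{138} = \left(-3\right) \frac{1}{138} = - \frac{1}{46}$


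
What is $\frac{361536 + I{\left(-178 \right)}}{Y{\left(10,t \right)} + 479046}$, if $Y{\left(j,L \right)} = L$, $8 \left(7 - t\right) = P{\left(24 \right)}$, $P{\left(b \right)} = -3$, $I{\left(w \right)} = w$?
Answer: $\frac{2890864}{3832427} \approx 0.75432$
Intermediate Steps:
$t = \frac{59}{8}$ ($t = 7 - - \frac{3}{8} = 7 + \frac{3}{8} = \frac{59}{8} \approx 7.375$)
$\frac{361536 + I{\left(-178 \right)}}{Y{\left(10,t \right)} + 479046} = \frac{361536 - 178}{\frac{59}{8} + 479046} = \frac{361358}{\frac{3832427}{8}} = 361358 \cdot \frac{8}{3832427} = \frac{2890864}{3832427}$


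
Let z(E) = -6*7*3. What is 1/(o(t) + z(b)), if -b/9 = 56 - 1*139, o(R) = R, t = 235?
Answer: 1/109 ≈ 0.0091743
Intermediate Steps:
b = 747 (b = -9*(56 - 1*139) = -9*(56 - 139) = -9*(-83) = 747)
z(E) = -126 (z(E) = -42*3 = -126)
1/(o(t) + z(b)) = 1/(235 - 126) = 1/109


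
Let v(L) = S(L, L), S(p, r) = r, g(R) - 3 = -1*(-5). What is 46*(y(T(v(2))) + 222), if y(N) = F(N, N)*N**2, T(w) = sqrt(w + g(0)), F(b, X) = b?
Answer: 10212 + 460*sqrt(10) ≈ 11667.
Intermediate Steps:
g(R) = 8 (g(R) = 3 - 1*(-5) = 3 + 5 = 8)
v(L) = L
T(w) = sqrt(8 + w) (T(w) = sqrt(w + 8) = sqrt(8 + w))
y(N) = N**3 (y(N) = N*N**2 = N**3)
46*(y(T(v(2))) + 222) = 46*((sqrt(8 + 2))**3 + 222) = 46*((sqrt(10))**3 + 222) = 46*(10*sqrt(10) + 222) = 46*(222 + 10*sqrt(10)) = 10212 + 460*sqrt(10)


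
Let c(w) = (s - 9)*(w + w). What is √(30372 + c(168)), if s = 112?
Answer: 114*√5 ≈ 254.91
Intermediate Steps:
c(w) = 206*w (c(w) = (112 - 9)*(w + w) = 103*(2*w) = 206*w)
√(30372 + c(168)) = √(30372 + 206*168) = √(30372 + 34608) = √64980 = 114*√5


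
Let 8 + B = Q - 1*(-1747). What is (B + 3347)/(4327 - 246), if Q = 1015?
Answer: 6101/4081 ≈ 1.4950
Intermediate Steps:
B = 2754 (B = -8 + (1015 - 1*(-1747)) = -8 + (1015 + 1747) = -8 + 2762 = 2754)
(B + 3347)/(4327 - 246) = (2754 + 3347)/(4327 - 246) = 6101/4081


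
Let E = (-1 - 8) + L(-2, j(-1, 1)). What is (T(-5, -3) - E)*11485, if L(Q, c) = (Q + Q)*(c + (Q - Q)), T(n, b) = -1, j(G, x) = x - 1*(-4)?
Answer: 321580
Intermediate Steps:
j(G, x) = 4 + x (j(G, x) = x + 4 = 4 + x)
L(Q, c) = 2*Q*c (L(Q, c) = (2*Q)*(c + 0) = (2*Q)*c = 2*Q*c)
E = -29 (E = (-1 - 8) + 2*(-2)*(4 + 1) = -9 + 2*(-2)*5 = -9 - 20 = -29)
(T(-5, -3) - E)*11485 = (-1 - 1*(-29))*11485 = (-1 + 29)*11485 = 28*11485 = 321580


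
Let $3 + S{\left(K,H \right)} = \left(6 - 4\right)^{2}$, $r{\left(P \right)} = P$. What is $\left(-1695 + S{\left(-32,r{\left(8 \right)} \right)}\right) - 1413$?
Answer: $-3107$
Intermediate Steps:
$S{\left(K,H \right)} = 1$ ($S{\left(K,H \right)} = -3 + \left(6 - 4\right)^{2} = -3 + 2^{2} = -3 + 4 = 1$)
$\left(-1695 + S{\left(-32,r{\left(8 \right)} \right)}\right) - 1413 = \left(-1695 + 1\right) - 1413 = -1694 - 1413 = -3107$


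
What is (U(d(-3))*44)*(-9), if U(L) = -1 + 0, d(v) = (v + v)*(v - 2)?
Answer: 396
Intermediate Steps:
d(v) = 2*v*(-2 + v) (d(v) = (2*v)*(-2 + v) = 2*v*(-2 + v))
U(L) = -1
(U(d(-3))*44)*(-9) = -1*44*(-9) = -44*(-9) = 396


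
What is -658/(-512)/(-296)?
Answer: -329/75776 ≈ -0.0043417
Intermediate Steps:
-658/(-512)/(-296) = -658*(-1/512)*(-1/296) = (329/256)*(-1/296) = -329/75776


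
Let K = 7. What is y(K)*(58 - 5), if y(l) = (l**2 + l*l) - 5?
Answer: 4929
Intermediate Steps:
y(l) = -5 + 2*l**2 (y(l) = (l**2 + l**2) - 5 = 2*l**2 - 5 = -5 + 2*l**2)
y(K)*(58 - 5) = (-5 + 2*7**2)*(58 - 5) = (-5 + 2*49)*53 = (-5 + 98)*53 = 93*53 = 4929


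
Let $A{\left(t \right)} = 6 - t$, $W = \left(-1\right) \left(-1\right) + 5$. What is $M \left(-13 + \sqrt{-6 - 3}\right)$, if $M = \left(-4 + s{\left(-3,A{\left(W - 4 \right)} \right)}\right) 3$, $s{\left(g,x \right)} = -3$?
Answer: $273 - 63 i \approx 273.0 - 63.0 i$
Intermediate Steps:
$W = 6$ ($W = 1 + 5 = 6$)
$M = -21$ ($M = \left(-4 - 3\right) 3 = \left(-7\right) 3 = -21$)
$M \left(-13 + \sqrt{-6 - 3}\right) = - 21 \left(-13 + \sqrt{-6 - 3}\right) = - 21 \left(-13 + \sqrt{-9}\right) = - 21 \left(-13 + 3 i\right) = 273 - 63 i$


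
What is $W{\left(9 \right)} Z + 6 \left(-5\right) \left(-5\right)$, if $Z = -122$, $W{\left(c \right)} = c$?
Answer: $-948$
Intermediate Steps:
$W{\left(9 \right)} Z + 6 \left(-5\right) \left(-5\right) = 9 \left(-122\right) + 6 \left(-5\right) \left(-5\right) = -1098 - -150 = -1098 + 150 = -948$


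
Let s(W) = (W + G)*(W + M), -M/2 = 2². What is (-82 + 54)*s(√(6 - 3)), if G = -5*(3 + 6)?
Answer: -10164 + 1484*√3 ≈ -7593.6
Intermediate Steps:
M = -8 (M = -2*2² = -2*4 = -8)
G = -45 (G = -5*9 = -45)
s(W) = (-45 + W)*(-8 + W) (s(W) = (W - 45)*(W - 8) = (-45 + W)*(-8 + W))
(-82 + 54)*s(√(6 - 3)) = (-82 + 54)*(360 + (√(6 - 3))² - 53*√(6 - 3)) = -28*(360 + (√3)² - 53*√3) = -28*(360 + 3 - 53*√3) = -28*(363 - 53*√3) = -10164 + 1484*√3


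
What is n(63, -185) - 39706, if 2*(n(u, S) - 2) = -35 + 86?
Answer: -79357/2 ≈ -39679.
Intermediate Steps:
n(u, S) = 55/2 (n(u, S) = 2 + (-35 + 86)/2 = 2 + (½)*51 = 2 + 51/2 = 55/2)
n(63, -185) - 39706 = 55/2 - 39706 = -79357/2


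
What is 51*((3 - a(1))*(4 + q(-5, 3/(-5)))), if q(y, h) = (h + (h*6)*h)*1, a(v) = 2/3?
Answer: 16541/25 ≈ 661.64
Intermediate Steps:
a(v) = ⅔ (a(v) = 2*(⅓) = ⅔)
q(y, h) = h + 6*h² (q(y, h) = (h + (6*h)*h)*1 = (h + 6*h²)*1 = h + 6*h²)
51*((3 - a(1))*(4 + q(-5, 3/(-5)))) = 51*((3 - 1*⅔)*(4 + (3/(-5))*(1 + 6*(3/(-5))))) = 51*((3 - ⅔)*(4 + (3*(-⅕))*(1 + 6*(3*(-⅕))))) = 51*(7*(4 - 3*(1 + 6*(-⅗))/5)/3) = 51*(7*(4 - 3*(1 - 18/5)/5)/3) = 51*(7*(4 - ⅗*(-13/5))/3) = 51*(7*(4 + 39/25)/3) = 51*((7/3)*(139/25)) = 51*(973/75) = 16541/25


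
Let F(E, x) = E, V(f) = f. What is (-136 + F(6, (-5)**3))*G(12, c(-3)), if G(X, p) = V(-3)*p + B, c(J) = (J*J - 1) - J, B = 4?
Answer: 3770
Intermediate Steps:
c(J) = -1 + J**2 - J (c(J) = (J**2 - 1) - J = (-1 + J**2) - J = -1 + J**2 - J)
G(X, p) = 4 - 3*p (G(X, p) = -3*p + 4 = 4 - 3*p)
(-136 + F(6, (-5)**3))*G(12, c(-3)) = (-136 + 6)*(4 - 3*(-1 + (-3)**2 - 1*(-3))) = -130*(4 - 3*(-1 + 9 + 3)) = -130*(4 - 3*11) = -130*(4 - 33) = -130*(-29) = 3770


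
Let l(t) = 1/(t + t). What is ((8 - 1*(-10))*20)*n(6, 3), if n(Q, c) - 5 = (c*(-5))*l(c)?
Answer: 900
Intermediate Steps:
l(t) = 1/(2*t)
n(Q, c) = 5/2 (n(Q, c) = 5 + (c*(-5))*(1/(2*c)) = 5 + (-5*c)*(1/(2*c)) = 5 - 5/2 = 5/2)
((8 - 1*(-10))*20)*n(6, 3) = ((8 - 1*(-10))*20)*(5/2) = ((8 + 10)*20)*(5/2) = (18*20)*(5/2) = 360*(5/2) = 900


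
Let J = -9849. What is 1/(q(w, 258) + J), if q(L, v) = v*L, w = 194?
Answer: 1/40203 ≈ 2.4874e-5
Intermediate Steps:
q(L, v) = L*v
1/(q(w, 258) + J) = 1/(194*258 - 9849) = 1/(50052 - 9849) = 1/40203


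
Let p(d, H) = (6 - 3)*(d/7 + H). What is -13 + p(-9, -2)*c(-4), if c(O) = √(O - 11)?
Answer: -13 - 69*I*√15/7 ≈ -13.0 - 38.177*I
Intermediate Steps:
p(d, H) = 3*H + 3*d/7 (p(d, H) = 3*(d*(⅐) + H) = 3*(d/7 + H) = 3*(H + d/7) = 3*H + 3*d/7)
c(O) = √(-11 + O)
-13 + p(-9, -2)*c(-4) = -13 + (3*(-2) + (3/7)*(-9))*√(-11 - 4) = -13 + (-6 - 27/7)*√(-15) = -13 - 69*I*√15/7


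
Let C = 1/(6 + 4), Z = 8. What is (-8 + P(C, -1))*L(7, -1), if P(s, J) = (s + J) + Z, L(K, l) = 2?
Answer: -9/5 ≈ -1.8000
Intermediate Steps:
C = 1/10 ≈ 0.10000
P(s, J) = 8 + J + s (P(s, J) = (s + J) + 8 = (J + s) + 8 = 8 + J + s)
(-8 + P(C, -1))*L(7, -1) = (-8 + (8 - 1 + 1/10))*2 = (-8 + 71/10)*2 = -9/10*2 = -9/5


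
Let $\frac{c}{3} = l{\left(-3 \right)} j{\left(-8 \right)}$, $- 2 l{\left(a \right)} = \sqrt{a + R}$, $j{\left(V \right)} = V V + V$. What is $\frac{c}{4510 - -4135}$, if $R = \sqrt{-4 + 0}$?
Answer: $- \frac{12 \sqrt{-3 + 2 i}}{1235} \approx -0.0053466 - 0.017659 i$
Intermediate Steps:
$R = 2 i$ ($R = \sqrt{-4} = 2 i \approx 2.0 i$)
$j{\left(V \right)} = V + V^{2}$ ($j{\left(V \right)} = V^{2} + V = V + V^{2}$)
$l{\left(a \right)} = - \frac{\sqrt{a + 2 i}}{2}$
$c = - 84 \sqrt{-3 + 2 i}$ ($c = 3 - \frac{\sqrt{-3 + 2 i}}{2} \left(- 8 \left(1 - 8\right)\right) = 3 - \frac{\sqrt{-3 + 2 i}}{2} \left(\left(-8\right) \left(-7\right)\right) = 3 - \frac{\sqrt{-3 + 2 i}}{2} \cdot 56 = 3 \left(- 28 \sqrt{-3 + 2 i}\right) = - 84 \sqrt{-3 + 2 i} \approx -46.221 - 152.66 i$)
$\frac{c}{4510 - -4135} = \frac{\left(-84\right) \sqrt{-3 + 2 i}}{4510 - -4135} = \frac{\left(-84\right) \sqrt{-3 + 2 i}}{4510 + 4135} = \frac{\left(-84\right) \sqrt{-3 + 2 i}}{8645} = - 84 \sqrt{-3 + 2 i} \frac{1}{8645} = - \frac{12 \sqrt{-3 + 2 i}}{1235}$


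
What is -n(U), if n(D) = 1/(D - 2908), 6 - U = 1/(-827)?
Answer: 827/2399953 ≈ 0.00034459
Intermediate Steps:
U = 4963/827 (U = 6 - 1/(-827) = 6 - 1*(-1/827) = 6 + 1/827 = 4963/827 ≈ 6.0012)
n(D) = 1/(-2908 + D)
-n(U) = -1/(-2908 + 4963/827) = -1/(-2399953/827) = -1*(-827/2399953) = 827/2399953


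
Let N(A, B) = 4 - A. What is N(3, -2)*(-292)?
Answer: -292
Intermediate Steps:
N(3, -2)*(-292) = (4 - 1*3)*(-292) = (4 - 3)*(-292) = 1*(-292) = -292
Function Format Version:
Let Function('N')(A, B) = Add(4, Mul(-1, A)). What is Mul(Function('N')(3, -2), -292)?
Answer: -292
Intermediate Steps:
Mul(Function('N')(3, -2), -292) = Mul(Add(4, Mul(-1, 3)), -292) = Mul(Add(4, -3), -292) = Mul(1, -292) = -292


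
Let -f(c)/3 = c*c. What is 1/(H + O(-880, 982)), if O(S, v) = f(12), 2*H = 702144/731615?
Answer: -731615/315706608 ≈ -0.0023174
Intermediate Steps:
f(c) = -3*c² (f(c) = -3*c*c = -3*c²)
H = 351072/731615 (H = (702144/731615)/2 = (702144*(1/731615))/2 = (½)*(702144/731615) = 351072/731615 ≈ 0.47986)
O(S, v) = -432 (O(S, v) = -3*12² = -3*144 = -432)
1/(H + O(-880, 982)) = 1/(351072/731615 - 432) = 1/(-315706608/731615) = -731615/315706608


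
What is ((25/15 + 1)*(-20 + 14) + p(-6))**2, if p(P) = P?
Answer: 484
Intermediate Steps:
((25/15 + 1)*(-20 + 14) + p(-6))**2 = ((25/15 + 1)*(-20 + 14) - 6)**2 = ((25*(1/15) + 1)*(-6) - 6)**2 = ((5/3 + 1)*(-6) - 6)**2 = ((8/3)*(-6) - 6)**2 = (-16 - 6)**2 = (-22)**2 = 484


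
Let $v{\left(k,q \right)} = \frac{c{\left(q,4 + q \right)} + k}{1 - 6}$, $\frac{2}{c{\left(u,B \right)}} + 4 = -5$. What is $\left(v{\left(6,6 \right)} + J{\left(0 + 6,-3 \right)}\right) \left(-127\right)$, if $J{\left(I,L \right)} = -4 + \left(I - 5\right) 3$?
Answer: $\frac{12319}{45} \approx 273.76$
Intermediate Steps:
$c{\left(u,B \right)} = - \frac{2}{9}$ ($c{\left(u,B \right)} = \frac{2}{-4 - 5} = \frac{2}{-9} = 2 \left(- \frac{1}{9}\right) = - \frac{2}{9}$)
$J{\left(I,L \right)} = -19 + 3 I$ ($J{\left(I,L \right)} = -4 + \left(-5 + I\right) 3 = -4 + \left(-15 + 3 I\right) = -19 + 3 I$)
$v{\left(k,q \right)} = \frac{2}{45} - \frac{k}{5}$ ($v{\left(k,q \right)} = \frac{- \frac{2}{9} + k}{1 - 6} = \frac{- \frac{2}{9} + k}{-5} = \left(- \frac{2}{9} + k\right) \left(- \frac{1}{5}\right) = \frac{2}{45} - \frac{k}{5}$)
$\left(v{\left(6,6 \right)} + J{\left(0 + 6,-3 \right)}\right) \left(-127\right) = \left(\left(\frac{2}{45} - \frac{6}{5}\right) - \left(19 - 3 \left(0 + 6\right)\right)\right) \left(-127\right) = \left(\left(\frac{2}{45} - \frac{6}{5}\right) + \left(-19 + 3 \cdot 6\right)\right) \left(-127\right) = \left(- \frac{52}{45} + \left(-19 + 18\right)\right) \left(-127\right) = \left(- \frac{52}{45} - 1\right) \left(-127\right) = \left(- \frac{97}{45}\right) \left(-127\right) = \frac{12319}{45}$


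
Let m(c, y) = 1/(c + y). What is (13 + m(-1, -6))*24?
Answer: 2160/7 ≈ 308.57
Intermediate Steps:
(13 + m(-1, -6))*24 = (13 + 1/(-1 - 6))*24 = (13 + 1/(-7))*24 = (13 - ⅐)*24 = (90/7)*24 = 2160/7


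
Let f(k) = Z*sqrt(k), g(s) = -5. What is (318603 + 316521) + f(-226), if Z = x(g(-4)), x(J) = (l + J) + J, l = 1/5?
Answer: 635124 - 49*I*sqrt(226)/5 ≈ 6.3512e+5 - 147.33*I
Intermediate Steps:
l = 1/5 ≈ 0.20000
x(J) = 1/5 + 2*J (x(J) = (1/5 + J) + J = 1/5 + 2*J)
Z = -49/5 (Z = 1/5 + 2*(-5) = 1/5 - 10 = -49/5 ≈ -9.8000)
f(k) = -49*sqrt(k)/5
(318603 + 316521) + f(-226) = (318603 + 316521) - 49*I*sqrt(226)/5 = 635124 - 49*I*sqrt(226)/5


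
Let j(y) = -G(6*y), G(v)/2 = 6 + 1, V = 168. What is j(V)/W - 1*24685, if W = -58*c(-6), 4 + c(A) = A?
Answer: -7158657/290 ≈ -24685.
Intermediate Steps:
c(A) = -4 + A
G(v) = 14 (G(v) = 2*(6 + 1) = 2*7 = 14)
W = 580 (W = -58*(-4 - 6) = -58*(-10) = 580)
j(y) = -14 (j(y) = -1*14 = -14)
j(V)/W - 1*24685 = -14/580 - 1*24685 = -14*1/580 - 24685 = -7/290 - 24685 = -7158657/290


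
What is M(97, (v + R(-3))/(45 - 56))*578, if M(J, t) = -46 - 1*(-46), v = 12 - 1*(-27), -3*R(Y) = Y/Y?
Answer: 0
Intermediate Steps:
R(Y) = -⅓ (R(Y) = -Y/(3*Y) = -⅓*1 = -⅓)
v = 39 (v = 12 + 27 = 39)
M(J, t) = 0 (M(J, t) = -46 + 46 = 0)
M(97, (v + R(-3))/(45 - 56))*578 = 0*578 = 0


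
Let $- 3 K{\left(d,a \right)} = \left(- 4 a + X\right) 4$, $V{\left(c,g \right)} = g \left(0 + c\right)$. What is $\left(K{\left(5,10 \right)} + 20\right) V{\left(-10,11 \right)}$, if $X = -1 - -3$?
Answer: $- \frac{23320}{3} \approx -7773.3$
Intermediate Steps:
$X = 2$ ($X = -1 + 3 = 2$)
$V{\left(c,g \right)} = c g$ ($V{\left(c,g \right)} = g c = c g$)
$K{\left(d,a \right)} = - \frac{8}{3} + \frac{16 a}{3}$ ($K{\left(d,a \right)} = - \frac{\left(- 4 a + 2\right) 4}{3} = - \frac{\left(2 - 4 a\right) 4}{3} = - \frac{8 - 16 a}{3} = - \frac{8}{3} + \frac{16 a}{3}$)
$\left(K{\left(5,10 \right)} + 20\right) V{\left(-10,11 \right)} = \left(\left(- \frac{8}{3} + \frac{16}{3} \cdot 10\right) + 20\right) \left(\left(-10\right) 11\right) = \left(\left(- \frac{8}{3} + \frac{160}{3}\right) + 20\right) \left(-110\right) = \left(\frac{152}{3} + 20\right) \left(-110\right) = \frac{212}{3} \left(-110\right) = - \frac{23320}{3}$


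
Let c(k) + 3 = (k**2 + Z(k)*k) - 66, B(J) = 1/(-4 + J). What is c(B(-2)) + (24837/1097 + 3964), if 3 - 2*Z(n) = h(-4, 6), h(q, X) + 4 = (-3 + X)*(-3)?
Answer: 154663913/39492 ≈ 3916.3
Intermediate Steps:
h(q, X) = 5 - 3*X (h(q, X) = -4 + (-3 + X)*(-3) = -4 + (9 - 3*X) = 5 - 3*X)
Z(n) = 8 (Z(n) = 3/2 - (5 - 3*6)/2 = 3/2 - (5 - 18)/2 = 3/2 - 1/2*(-13) = 3/2 + 13/2 = 8)
c(k) = -69 + k**2 + 8*k (c(k) = -3 + ((k**2 + 8*k) - 66) = -3 + (-66 + k**2 + 8*k) = -69 + k**2 + 8*k)
c(B(-2)) + (24837/1097 + 3964) = (-69 + (1/(-4 - 2))**2 + 8/(-4 - 2)) + (24837/1097 + 3964) = (-69 + (1/(-6))**2 + 8/(-6)) + (24837*(1/1097) + 3964) = (-69 + (-1/6)**2 + 8*(-1/6)) + (24837/1097 + 3964) = (-69 + 1/36 - 4/3) + 4373345/1097 = -2531/36 + 4373345/1097 = 154663913/39492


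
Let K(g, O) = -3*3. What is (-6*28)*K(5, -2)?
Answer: 1512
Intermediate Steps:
K(g, O) = -9
(-6*28)*K(5, -2) = -6*28*(-9) = -168*(-9) = 1512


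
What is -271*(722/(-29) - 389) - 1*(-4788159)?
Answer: 142109424/29 ≈ 4.9003e+6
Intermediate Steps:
-271*(722/(-29) - 389) - 1*(-4788159) = -271*(722*(-1/29) - 389) + 4788159 = -271*(-722/29 - 389) + 4788159 = -271*(-12003/29) + 4788159 = 3252813/29 + 4788159 = 142109424/29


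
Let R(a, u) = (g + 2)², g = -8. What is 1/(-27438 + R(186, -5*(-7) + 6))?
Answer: -1/27402 ≈ -3.6494e-5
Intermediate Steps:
R(a, u) = 36 (R(a, u) = (-8 + 2)² = (-6)² = 36)
1/(-27438 + R(186, -5*(-7) + 6)) = 1/(-27438 + 36) = 1/(-27402) = -1/27402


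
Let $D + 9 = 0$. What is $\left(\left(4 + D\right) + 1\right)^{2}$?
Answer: $16$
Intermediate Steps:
$D = -9$ ($D = -9 + 0 = -9$)
$\left(\left(4 + D\right) + 1\right)^{2} = \left(\left(4 - 9\right) + 1\right)^{2} = \left(-5 + 1\right)^{2} = \left(-4\right)^{2} = 16$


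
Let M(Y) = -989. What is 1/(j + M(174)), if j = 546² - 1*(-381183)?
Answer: 1/678310 ≈ 1.4743e-6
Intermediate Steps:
j = 679299 (j = 298116 + 381183 = 679299)
1/(j + M(174)) = 1/(679299 - 989) = 1/678310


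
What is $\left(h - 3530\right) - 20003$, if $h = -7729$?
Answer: $-31262$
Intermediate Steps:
$\left(h - 3530\right) - 20003 = \left(-7729 - 3530\right) - 20003 = -11259 - 20003 = -31262$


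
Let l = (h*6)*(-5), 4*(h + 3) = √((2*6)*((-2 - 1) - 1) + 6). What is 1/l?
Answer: 4/465 + I*√42/1395 ≈ 0.0086022 + 0.0046457*I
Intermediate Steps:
h = -3 + I*√42/4 (h = -3 + √((2*6)*((-2 - 1) - 1) + 6)/4 = -3 + √(12*(-3 - 1) + 6)/4 = -3 + √(12*(-4) + 6)/4 = -3 + √(-48 + 6)/4 = -3 + √(-42)/4 = -3 + (I*√42)/4 = -3 + I*√42/4 ≈ -3.0 + 1.6202*I)
l = 90 - 15*I*√42/2 (l = ((-3 + I*√42/4)*6)*(-5) = (-18 + 3*I*√42/2)*(-5) = 90 - 15*I*√42/2 ≈ 90.0 - 48.606*I)
1/l = 1/(90 - 15*I*√42/2)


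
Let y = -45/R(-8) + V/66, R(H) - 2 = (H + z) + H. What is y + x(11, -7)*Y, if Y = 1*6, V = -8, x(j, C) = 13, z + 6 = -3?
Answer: 60595/759 ≈ 79.835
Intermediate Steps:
z = -9 (z = -6 - 3 = -9)
R(H) = -7 + 2*H (R(H) = 2 + ((H - 9) + H) = 2 + ((-9 + H) + H) = 2 + (-9 + 2*H) = -7 + 2*H)
y = 1393/759 (y = -45/(-7 + 2*(-8)) - 8/66 = -45/(-7 - 16) - 8*1/66 = -45/(-23) - 4/33 = -45*(-1/23) - 4/33 = 45/23 - 4/33 = 1393/759 ≈ 1.8353)
Y = 6
y + x(11, -7)*Y = 1393/759 + 13*6 = 1393/759 + 78 = 60595/759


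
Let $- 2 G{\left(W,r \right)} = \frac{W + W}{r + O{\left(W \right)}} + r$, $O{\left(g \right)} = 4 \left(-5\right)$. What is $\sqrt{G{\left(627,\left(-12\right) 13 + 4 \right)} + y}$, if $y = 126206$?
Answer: $\frac{3 \sqrt{103778737}}{86} \approx 355.37$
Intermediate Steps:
$O{\left(g \right)} = -20$
$G{\left(W,r \right)} = - \frac{r}{2} - \frac{W}{-20 + r}$ ($G{\left(W,r \right)} = - \frac{\frac{W + W}{r - 20} + r}{2} = - \frac{\frac{2 W}{-20 + r} + r}{2} = - \frac{r + \frac{2 W}{-20 + r}}{2} = - \frac{r}{2} - \frac{W}{-20 + r}$)
$\sqrt{G{\left(627,\left(-12\right) 13 + 4 \right)} + y} = \sqrt{\frac{\left(-1\right) 627 + 10 \left(\left(-12\right) 13 + 4\right) - \frac{\left(\left(-12\right) 13 + 4\right)^{2}}{2}}{-20 + \left(\left(-12\right) 13 + 4\right)} + 126206} = \sqrt{\frac{-627 + 10 \left(-156 + 4\right) - \frac{\left(-156 + 4\right)^{2}}{2}}{-20 + \left(-156 + 4\right)} + 126206} = \sqrt{\frac{-627 + 10 \left(-152\right) - \frac{\left(-152\right)^{2}}{2}}{-20 - 152} + 126206} = \sqrt{\frac{-627 - 1520 - 11552}{-172} + 126206} = \sqrt{- \frac{-627 - 1520 - 11552}{172} + 126206} = \sqrt{\left(- \frac{1}{172}\right) \left(-13699\right) + 126206} = \sqrt{\frac{13699}{172} + 126206} = \sqrt{\frac{21721131}{172}} = \frac{3 \sqrt{103778737}}{86}$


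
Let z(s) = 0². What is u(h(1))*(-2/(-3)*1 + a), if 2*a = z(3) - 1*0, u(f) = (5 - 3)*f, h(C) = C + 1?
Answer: 8/3 ≈ 2.6667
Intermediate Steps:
h(C) = 1 + C
z(s) = 0
u(f) = 2*f
a = 0 (a = (0 - 1*0)/2 = (0 + 0)/2 = (½)*0 = 0)
u(h(1))*(-2/(-3)*1 + a) = (2*(1 + 1))*(-2/(-3)*1 + 0) = (2*2)*(-2*(-⅓)*1 + 0) = 4*((⅔)*1 + 0) = 4*(⅔ + 0) = 4*(⅔) = 8/3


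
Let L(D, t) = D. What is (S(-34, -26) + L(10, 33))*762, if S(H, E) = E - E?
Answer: 7620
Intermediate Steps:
S(H, E) = 0
(S(-34, -26) + L(10, 33))*762 = (0 + 10)*762 = 10*762 = 7620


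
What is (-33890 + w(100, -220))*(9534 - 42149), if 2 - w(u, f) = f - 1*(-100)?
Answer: 1101343320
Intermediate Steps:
w(u, f) = -98 - f (w(u, f) = 2 - (f - 1*(-100)) = 2 - (f + 100) = 2 - (100 + f) = 2 + (-100 - f) = -98 - f)
(-33890 + w(100, -220))*(9534 - 42149) = (-33890 + (-98 - 1*(-220)))*(9534 - 42149) = (-33890 + (-98 + 220))*(-32615) = (-33890 + 122)*(-32615) = -33768*(-32615) = 1101343320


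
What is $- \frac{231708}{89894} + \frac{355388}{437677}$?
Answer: $- \frac{34733006722}{19672268119} \approx -1.7656$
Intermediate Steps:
$- \frac{231708}{89894} + \frac{355388}{437677} = \left(-231708\right) \frac{1}{89894} + 355388 \cdot \frac{1}{437677} = - \frac{115854}{44947} + \frac{355388}{437677} = - \frac{34733006722}{19672268119}$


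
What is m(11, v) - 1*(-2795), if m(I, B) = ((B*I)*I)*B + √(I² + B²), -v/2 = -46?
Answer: 1026939 + √8585 ≈ 1.0270e+6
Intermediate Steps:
v = 92 (v = -2*(-46) = 92)
m(I, B) = √(B² + I²) + B²*I² (m(I, B) = (B*I²)*B + √(B² + I²) = B²*I² + √(B² + I²) = √(B² + I²) + B²*I²)
m(11, v) - 1*(-2795) = (√(92² + 11²) + 92²*11²) - 1*(-2795) = (√(8464 + 121) + 8464*121) + 2795 = (√8585 + 1024144) + 2795 = (1024144 + √8585) + 2795 = 1026939 + √8585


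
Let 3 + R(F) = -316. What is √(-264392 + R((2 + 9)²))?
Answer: I*√264711 ≈ 514.5*I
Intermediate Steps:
R(F) = -319 (R(F) = -3 - 316 = -319)
√(-264392 + R((2 + 9)²)) = √(-264392 - 319) = √(-264711) = I*√264711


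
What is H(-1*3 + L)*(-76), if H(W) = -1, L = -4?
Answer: 76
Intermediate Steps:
H(-1*3 + L)*(-76) = -1*(-76) = 76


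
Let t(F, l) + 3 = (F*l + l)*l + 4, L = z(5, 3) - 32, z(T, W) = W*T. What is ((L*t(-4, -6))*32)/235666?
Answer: 29104/117833 ≈ 0.24699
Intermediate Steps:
z(T, W) = T*W
L = -17 (L = 5*3 - 32 = 15 - 32 = -17)
t(F, l) = 1 + l*(l + F*l) (t(F, l) = -3 + ((F*l + l)*l + 4) = -3 + ((l + F*l)*l + 4) = -3 + (l*(l + F*l) + 4) = -3 + (4 + l*(l + F*l)) = 1 + l*(l + F*l))
((L*t(-4, -6))*32)/235666 = (-17*(1 + (-6)² - 4*(-6)²)*32)/235666 = (-17*(1 + 36 - 4*36)*32)*(1/235666) = (-17*(1 + 36 - 144)*32)*(1/235666) = (-17*(-107)*32)*(1/235666) = (1819*32)*(1/235666) = 58208*(1/235666) = 29104/117833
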